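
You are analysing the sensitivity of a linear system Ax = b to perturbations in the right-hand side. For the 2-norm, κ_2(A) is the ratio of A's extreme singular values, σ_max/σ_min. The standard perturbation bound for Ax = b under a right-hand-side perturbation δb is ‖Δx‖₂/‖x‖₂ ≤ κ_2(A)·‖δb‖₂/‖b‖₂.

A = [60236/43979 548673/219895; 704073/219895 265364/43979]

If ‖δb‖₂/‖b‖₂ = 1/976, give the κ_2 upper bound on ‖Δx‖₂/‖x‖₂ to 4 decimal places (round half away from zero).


0.2039

M = AᵀA = [3469989241/286117225 260219520/11444689; 260219520/11444689 12198185641/286117225]. tr(M)=54215138/990025, det(M)=1874161/24750625
char-poly roots: 1369/25 and 1369/990025
κ = σ_max/σ_min = (37/5)/(37/995) = 199.0000
worst-case relative error ≤ 199.0000 × 1/976 = 0.2039


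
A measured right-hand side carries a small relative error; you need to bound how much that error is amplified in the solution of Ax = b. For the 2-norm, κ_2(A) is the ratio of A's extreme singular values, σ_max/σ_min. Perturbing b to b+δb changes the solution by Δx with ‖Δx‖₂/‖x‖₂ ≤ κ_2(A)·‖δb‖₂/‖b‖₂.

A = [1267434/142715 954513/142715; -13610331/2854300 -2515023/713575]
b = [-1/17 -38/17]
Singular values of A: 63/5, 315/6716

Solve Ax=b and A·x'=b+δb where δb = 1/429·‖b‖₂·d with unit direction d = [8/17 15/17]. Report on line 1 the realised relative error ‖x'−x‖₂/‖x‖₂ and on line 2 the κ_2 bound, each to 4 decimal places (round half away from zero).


0.0026
0.6262

σ_max = 63/5, σ_min = 315/6716
κ_2(A) = (63/5) / (315/6716) = 268.6400
perturbation bound = 268.6400·1/429 = 0.6262
solve Ax = b  →  x = [25.6483 -34.0654]
‖b‖₂ = 2.2361 and ‖x‖₂ = 42.6413
δb = ε·‖b‖·d = [0.0025 0.0046]; solving A·Δx = δb gives ‖Δx‖ = 0.1111
relative error = 0.0026
realised/bound (from unrounded values) ≈ 0.0042


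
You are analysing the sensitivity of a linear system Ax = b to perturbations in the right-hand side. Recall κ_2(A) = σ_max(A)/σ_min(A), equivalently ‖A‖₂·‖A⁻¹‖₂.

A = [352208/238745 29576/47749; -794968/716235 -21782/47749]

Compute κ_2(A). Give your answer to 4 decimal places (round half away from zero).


AᵀA = [69937135936/20519703009 9713340880/6839901003; 9713340880/6839901003 1349195300/2279967001]; tr = 485679844/121418361, det = 25600/121418361
char-poly roots: 4 and 6400/121418361
κ = σ_max/σ_min = 2/(80/11019) = 275.4750

275.4750


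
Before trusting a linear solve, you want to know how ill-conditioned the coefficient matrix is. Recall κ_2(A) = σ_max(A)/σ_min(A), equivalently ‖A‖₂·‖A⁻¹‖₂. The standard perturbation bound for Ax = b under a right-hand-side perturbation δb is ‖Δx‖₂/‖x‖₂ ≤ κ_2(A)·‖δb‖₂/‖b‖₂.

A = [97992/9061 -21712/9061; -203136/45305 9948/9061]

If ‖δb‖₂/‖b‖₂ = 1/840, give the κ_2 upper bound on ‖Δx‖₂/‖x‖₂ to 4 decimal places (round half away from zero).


M = AᵀA = [1664645184/12145225 -74904192/2429045; -74904192/2429045 3374992/485809]. tr(M)=1040464/7225, det(M)=9216/7225
char-poly roots: 144 and 64/7225
κ = σ_max/σ_min = 12/(8/85) = 127.5000
κ_2(A)·‖δb‖/‖b‖ = 0.1518

0.1518


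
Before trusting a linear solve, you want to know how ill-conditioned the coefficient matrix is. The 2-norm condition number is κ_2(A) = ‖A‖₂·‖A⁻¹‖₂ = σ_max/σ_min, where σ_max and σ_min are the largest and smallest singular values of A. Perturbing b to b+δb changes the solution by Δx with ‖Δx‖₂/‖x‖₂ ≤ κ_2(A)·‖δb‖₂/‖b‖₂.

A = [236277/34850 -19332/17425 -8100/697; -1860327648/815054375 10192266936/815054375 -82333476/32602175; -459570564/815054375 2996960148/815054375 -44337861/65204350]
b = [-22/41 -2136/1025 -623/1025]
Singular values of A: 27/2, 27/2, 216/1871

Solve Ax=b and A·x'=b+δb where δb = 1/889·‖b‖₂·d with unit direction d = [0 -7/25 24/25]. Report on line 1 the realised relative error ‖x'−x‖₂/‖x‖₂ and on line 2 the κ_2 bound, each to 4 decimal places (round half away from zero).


σ_max = 27/2, σ_min = 216/1871
κ = σ_max/σ_min = (27/2)/(216/1871) = 116.9375
bound on ‖Δx‖/‖x‖: κ·ε = 116.9375·1/889 = 0.1315
solve Ax = b  →  x = [0.0080 -0.1520 0.0654]
2-norm of b is 2.2361; of x, 0.1656
with δb = [0.0000 -0.0007 0.0024], A·Δx = δb → ‖Δx‖ = 0.0218
realised ‖Δx‖/‖x‖ = 0.1315
tightness: 0.1315 against a bound of 0.1315; the bound is attained (ratio 1)

0.1315
0.1315


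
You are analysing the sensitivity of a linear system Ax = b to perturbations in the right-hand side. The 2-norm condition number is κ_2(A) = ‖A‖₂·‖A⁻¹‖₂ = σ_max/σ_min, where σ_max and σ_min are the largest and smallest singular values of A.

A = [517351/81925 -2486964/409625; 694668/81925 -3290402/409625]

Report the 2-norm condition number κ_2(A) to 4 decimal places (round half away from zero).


M = AᵀA = [30008627497/268468225 -142894811556/1342341125; -142894811556/1342341125 680469410356/6711705625]. tr(M)=1701171341/7980625, det(M)=113592964/199515625
eigenvalues of AᵀA: λ = (tr ± √(tr²−4·det))/2 = 5329/25, 21316/7980625
σ_max=√(5329/25)=(73/5), σ_min=√(21316/7980625)=(146/2825) → κ = 282.5000

282.5000


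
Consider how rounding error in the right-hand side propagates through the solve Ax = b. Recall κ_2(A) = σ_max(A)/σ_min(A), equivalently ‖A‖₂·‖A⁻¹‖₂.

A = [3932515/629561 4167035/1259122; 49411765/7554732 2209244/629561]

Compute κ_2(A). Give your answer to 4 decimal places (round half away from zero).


AᵀA = [5551053042625/67864418064 123355654705/2827684086; 123355654705/2827684086 43861137809/1885122724]; tr = 24671467141/234824976, det = 70644025/939299904
λ_max, λ_min = (24671467141/234824976 ± √608664701907967545481/55142769353400576)/2 = 1681/16, 42025/58706244
so κ_2 = √((1681/16) / (42025/58706244)) = 383.1000

383.1000


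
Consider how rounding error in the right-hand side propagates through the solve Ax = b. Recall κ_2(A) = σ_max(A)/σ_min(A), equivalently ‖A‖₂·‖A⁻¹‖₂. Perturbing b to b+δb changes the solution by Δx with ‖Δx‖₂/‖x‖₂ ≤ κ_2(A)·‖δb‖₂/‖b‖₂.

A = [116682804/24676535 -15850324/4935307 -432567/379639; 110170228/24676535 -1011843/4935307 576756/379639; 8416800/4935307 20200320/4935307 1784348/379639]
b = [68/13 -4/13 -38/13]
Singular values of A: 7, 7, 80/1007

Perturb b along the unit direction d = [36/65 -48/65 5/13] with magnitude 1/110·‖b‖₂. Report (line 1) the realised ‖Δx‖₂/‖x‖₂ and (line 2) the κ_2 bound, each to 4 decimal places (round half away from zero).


from the listed singular values, σ₁ = 7, σ_n = 80/1007
κ = σ_max/σ_min = 7/(80/1007) = 88.1125
bound on ‖Δx‖/‖x‖: κ·ε = 88.1125·1/110 = 0.8010
solve Ax = b  →  x = [-6.6357 -17.4114 16.9483]
2-norm of b is 6.0000; of x, 25.1880
re-solving with b+δb shifts x by Δx of norm 0.6866
realised ‖Δx‖/‖x‖ = 0.0273
realised/bound (from unrounded values) ≈ 0.0340

0.0273
0.8010


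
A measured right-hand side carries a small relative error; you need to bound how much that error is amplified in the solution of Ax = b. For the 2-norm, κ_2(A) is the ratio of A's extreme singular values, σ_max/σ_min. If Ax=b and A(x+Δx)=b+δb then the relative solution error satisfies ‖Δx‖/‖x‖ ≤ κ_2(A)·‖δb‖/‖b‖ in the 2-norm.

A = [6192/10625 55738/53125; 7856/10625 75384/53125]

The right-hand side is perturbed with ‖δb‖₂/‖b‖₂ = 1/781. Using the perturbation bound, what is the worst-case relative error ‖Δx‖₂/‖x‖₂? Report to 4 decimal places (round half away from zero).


0.1000

M = AᵀA = [4002304/4515625 37493856/22578125; 37493856/22578125 351578884/112890625]. tr(M)=1562756/390625, det(M)=1024/390625
solving λ² − 1562756/390625·λ + 1024/390625 = 0 gives λ = 4, 256/390625
κ = σ_max/σ_min = 2/(16/625) = 78.1250
κ_2(A)·‖δb‖/‖b‖ = 0.1000


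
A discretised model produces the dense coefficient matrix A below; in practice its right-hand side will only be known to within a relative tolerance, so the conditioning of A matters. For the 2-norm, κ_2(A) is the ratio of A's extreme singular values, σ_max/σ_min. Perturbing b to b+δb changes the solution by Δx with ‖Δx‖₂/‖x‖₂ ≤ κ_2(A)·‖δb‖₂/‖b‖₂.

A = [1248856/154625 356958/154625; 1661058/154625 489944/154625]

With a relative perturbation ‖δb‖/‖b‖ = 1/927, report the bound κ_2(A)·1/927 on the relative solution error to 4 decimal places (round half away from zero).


form AᵀA = [172750199524/956355625 50384581632/956355625; 50384581632/956355625 14698565476/956355625] with trace 299918024/1530169 and determinant 960400/1530169
solving λ² − 299918024/1530169·λ + 960400/1530169 = 0 gives λ = 196, 4900/1530169
so κ_2 = √(196 / (4900/1530169)) = 247.4000
κ_2(A)·‖δb‖/‖b‖ = 0.2669

0.2669


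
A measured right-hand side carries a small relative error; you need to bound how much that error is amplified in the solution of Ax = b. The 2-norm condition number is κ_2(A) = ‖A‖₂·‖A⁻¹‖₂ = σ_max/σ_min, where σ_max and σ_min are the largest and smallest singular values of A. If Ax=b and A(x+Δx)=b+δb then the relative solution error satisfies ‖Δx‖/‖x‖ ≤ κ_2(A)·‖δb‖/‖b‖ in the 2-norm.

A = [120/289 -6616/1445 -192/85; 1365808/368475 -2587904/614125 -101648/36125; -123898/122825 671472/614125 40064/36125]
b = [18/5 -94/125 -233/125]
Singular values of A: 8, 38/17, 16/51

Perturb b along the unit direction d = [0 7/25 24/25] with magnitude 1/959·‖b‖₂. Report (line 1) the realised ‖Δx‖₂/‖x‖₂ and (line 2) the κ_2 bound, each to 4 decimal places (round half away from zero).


0.0021
0.0266

σ_max = 8, σ_min = 16/51
condition number: 8 ÷ (16/51) = 25.5000
perturbation bound = 25.5000·1/959 = 0.0266
solve Ax = b  →  x = [-2.4922 1.8208 -5.7426]
‖b‖ = 4.1231, ‖x‖ = 6.5195
with δb = [0.0000 0.0012 0.0041], A·Δx = δb → ‖Δx‖ = 0.0137
realised ‖Δx‖/‖x‖ = 0.0021
tightness: 0.0021 against a bound of 0.0266 (unrounded ratio ≈ 0.0791)


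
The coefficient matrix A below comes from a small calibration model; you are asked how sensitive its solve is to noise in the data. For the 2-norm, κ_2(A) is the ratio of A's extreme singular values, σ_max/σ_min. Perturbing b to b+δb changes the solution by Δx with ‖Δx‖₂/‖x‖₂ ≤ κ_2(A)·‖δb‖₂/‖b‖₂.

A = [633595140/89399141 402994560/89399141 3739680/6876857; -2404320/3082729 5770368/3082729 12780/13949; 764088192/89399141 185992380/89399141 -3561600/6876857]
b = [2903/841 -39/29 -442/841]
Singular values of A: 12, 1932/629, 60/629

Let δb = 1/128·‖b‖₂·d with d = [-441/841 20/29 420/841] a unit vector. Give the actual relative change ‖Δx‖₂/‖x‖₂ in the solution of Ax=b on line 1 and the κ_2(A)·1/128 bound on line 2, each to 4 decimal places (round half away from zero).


from the listed singular values, σ₁ = 12, σ_n = 60/629
κ_2(A) = 12 / (60/629) = 125.8000
worst-case relative error ≤ 125.8000 × 1/128 = 0.9828
solve Ax = b  →  x = [-4.6141 11.5072 -28.9056]
2-norm of b is 3.7417; of x, 31.4521
δb = ε·‖b‖·d = [-0.0153 0.0202 0.0146]; solving A·Δx = δb gives ‖Δx‖ = 0.3064
realised ‖Δx‖/‖x‖ = 0.0097
tightness: 0.0097 against a bound of 0.9828 (unrounded ratio ≈ 0.0099)

0.0097
0.9828


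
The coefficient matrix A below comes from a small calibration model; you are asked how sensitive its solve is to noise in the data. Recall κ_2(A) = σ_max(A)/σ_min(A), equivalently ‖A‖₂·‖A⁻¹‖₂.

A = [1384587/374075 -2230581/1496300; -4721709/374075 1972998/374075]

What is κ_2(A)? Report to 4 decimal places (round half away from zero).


287.7500

M = AᵀA = [38738587266/223891369 -64563396975/895565476; -64563396975/895565476 107614446921/3582261904]. tr(M)=4304330433/21196816, det(M)=10556001/21196816
λ_max, λ_min = (4304330433/21196816 ± √18526365462006396225/449305008537856)/2 = 3249/16, 3249/1324801
κ_2(A) = √(λ_max/λ_min) = √((3249/16) / (3249/1324801)) = 287.7500


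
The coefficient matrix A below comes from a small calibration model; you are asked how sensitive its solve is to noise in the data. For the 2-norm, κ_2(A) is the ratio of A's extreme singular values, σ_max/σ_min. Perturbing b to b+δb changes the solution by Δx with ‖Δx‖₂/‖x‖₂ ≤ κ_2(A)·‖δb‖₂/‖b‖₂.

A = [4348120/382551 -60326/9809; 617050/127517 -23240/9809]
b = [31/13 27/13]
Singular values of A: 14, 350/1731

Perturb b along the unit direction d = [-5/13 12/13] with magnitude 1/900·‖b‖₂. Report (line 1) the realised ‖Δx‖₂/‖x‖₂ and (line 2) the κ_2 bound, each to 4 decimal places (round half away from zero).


0.0035
0.0769

from the listed singular values, σ₁ = 14, σ_n = 350/1731
κ = σ_max/σ_min = 14/(350/1731) = 69.2400
bound on ‖Δx‖/‖x‖: κ·ε = 69.2400·1/900 = 0.0769
solve Ax = b  →  x = [2.5165 4.2630]
2-norm of b is 3.1623; of x, 4.9504
with δb = [-0.0014 0.0032], A·Δx = δb → ‖Δx‖ = 0.0174
dividing the unrounded norms, ‖Δx‖/‖x‖ = 0.0035
realised/bound (from unrounded values) ≈ 0.0456


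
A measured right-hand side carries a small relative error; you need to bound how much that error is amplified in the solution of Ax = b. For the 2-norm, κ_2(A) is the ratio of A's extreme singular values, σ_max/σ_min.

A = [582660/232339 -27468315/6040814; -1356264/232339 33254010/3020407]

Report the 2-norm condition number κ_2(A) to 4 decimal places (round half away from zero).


AᵀA = [2178944713296/53981410921 -4084889294430/53981410921; -4084889294430/53981410921 30638018066625/215925643684]; tr = 136172307681/747147556, det = 212576400/186786889
char-poly roots: 729/4 and 1166400/186786889
σ_max=√(729/4)=(27/2), σ_min=√(1166400/186786889)=(1080/13667) → κ = 170.8375

170.8375


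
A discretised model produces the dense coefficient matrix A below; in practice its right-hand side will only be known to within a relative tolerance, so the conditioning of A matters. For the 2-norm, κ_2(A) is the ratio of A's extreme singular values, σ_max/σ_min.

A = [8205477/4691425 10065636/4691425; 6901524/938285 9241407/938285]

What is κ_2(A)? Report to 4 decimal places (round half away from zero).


109.8480

AᵀA = [748426942809/13093080625 997672902912/13093080625; 997672902912/13093080625 1330402802841/13093080625]; tr = 83153189826/523723225, det = 43758225/20948929
λ_max, λ_min = (83153189826/523723225 ± √6912161258367062347776/274286016404400625)/2 = 3969/25, 275625/20948929
κ = σ_max/σ_min = (63/5)/(525/4577) = 109.8480


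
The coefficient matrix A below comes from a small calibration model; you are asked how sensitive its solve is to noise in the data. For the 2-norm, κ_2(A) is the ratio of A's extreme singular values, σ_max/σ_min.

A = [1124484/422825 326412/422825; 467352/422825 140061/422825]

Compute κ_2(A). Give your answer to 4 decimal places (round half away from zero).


form AᵀA = [1754890128/211575125 511837704/211575125; 511837704/211575125 149303997/211575125] with trace 15233553/1692601 and determinant 1296/1692601
λ_max, λ_min = (15233553/1692601 ± √232052362560225/2864898145201)/2 = 9, 144/1692601
so κ_2 = √(9 / (144/1692601)) = 325.2500

325.2500


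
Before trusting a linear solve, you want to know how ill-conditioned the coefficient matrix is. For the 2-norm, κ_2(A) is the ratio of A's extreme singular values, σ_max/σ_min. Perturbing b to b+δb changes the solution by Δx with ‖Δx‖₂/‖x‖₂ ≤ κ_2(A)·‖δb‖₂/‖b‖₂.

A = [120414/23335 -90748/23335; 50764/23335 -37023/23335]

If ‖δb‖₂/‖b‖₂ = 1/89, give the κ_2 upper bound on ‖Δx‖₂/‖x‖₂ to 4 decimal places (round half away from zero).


2.0169

M = AᵀA = [101044468/3222025 -75779676/3222025; -75779676/3222025 56839657/3222025]. tr(M)=6315365/128881, det(M)=9604/128881
λ_max, λ_min = (6315365/128881 ± √39878883990729/16610312161)/2 = 49, 196/128881
κ_2(A) = √(λ_max/λ_min) = √(49 / (196/128881)) = 179.5000
κ_2(A)·‖δb‖/‖b‖ = 2.0169


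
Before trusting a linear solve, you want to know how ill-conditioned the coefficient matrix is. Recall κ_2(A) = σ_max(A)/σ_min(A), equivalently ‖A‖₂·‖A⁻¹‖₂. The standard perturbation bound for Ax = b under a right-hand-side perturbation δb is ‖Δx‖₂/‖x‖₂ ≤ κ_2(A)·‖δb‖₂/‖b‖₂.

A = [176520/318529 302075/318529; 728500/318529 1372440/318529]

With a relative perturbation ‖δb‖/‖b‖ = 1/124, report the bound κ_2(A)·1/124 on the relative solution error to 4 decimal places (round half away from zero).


M = AᵀA = [334248400/60357361 626499000/60357361; 626499000/60357361 1174801225/60357361]. tr(M)=5221625/208849, det(M)=10000/208849
char-poly roots: 25 and 400/208849
κ_2(A) = √(λ_max/λ_min) = √(25 / (400/208849)) = 114.2500
κ_2(A)·‖δb‖/‖b‖ = 0.9214

0.9214


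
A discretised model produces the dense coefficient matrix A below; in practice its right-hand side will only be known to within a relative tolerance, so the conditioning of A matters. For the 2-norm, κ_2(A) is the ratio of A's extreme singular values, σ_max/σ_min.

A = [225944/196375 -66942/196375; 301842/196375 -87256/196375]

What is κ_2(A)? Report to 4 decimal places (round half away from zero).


form AᵀA = [5686371364/1542525625 -1658506752/1542525625; -1658506752/1542525625 483793636/1542525625] with trace 9872264/2468041 and determinant 400/2468041
eigenvalues of AᵀA: λ = (tr ± √(tr²−4·det))/2 = 4, 100/2468041
κ_2(A) = √(λ_max/λ_min) = √(4 / (100/2468041)) = 314.2000

314.2000


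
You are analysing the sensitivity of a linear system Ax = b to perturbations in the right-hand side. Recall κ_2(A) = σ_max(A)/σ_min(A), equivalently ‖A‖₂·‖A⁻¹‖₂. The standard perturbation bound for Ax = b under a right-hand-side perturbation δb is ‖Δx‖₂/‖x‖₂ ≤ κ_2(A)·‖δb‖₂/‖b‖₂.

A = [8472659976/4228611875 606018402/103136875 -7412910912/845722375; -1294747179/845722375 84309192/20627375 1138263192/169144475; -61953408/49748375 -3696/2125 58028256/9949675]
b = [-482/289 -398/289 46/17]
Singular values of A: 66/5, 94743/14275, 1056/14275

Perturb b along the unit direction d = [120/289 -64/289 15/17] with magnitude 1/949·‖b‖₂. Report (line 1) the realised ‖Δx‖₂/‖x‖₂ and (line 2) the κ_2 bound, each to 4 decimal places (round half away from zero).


σ_max = 66/5, σ_min = 1056/14275
κ_2(A) = (66/5) / (1056/14275) = 178.4375
bound on ‖Δx‖/‖x‖: κ·ε = 178.4375·1/949 = 0.1880
solve Ax = b  →  x = [26.3632 -0.3317 5.9943]
‖b‖₂ = 3.4641 and ‖x‖₂ = 27.0381
Δx = A⁻¹·δb where δb = 1/949·3.4641·d; ‖Δx‖ = 0.0493
relative error = 0.0018
so the bound overstates the realised error by a factor of ≈ 103.0290 (computed from the unrounded values)

0.0018
0.1880


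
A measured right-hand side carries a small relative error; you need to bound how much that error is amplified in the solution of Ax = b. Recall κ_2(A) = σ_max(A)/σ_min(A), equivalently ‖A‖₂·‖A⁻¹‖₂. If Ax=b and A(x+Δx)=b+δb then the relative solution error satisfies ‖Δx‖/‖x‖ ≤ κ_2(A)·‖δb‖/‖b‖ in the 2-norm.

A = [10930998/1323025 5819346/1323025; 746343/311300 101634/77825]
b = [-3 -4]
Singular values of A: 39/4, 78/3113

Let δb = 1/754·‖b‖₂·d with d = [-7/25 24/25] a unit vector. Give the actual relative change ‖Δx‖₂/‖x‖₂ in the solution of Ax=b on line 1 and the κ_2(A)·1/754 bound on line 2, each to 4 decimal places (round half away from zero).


largest singular value 39/4, smallest 78/3113
κ = σ_max/σ_min = (39/4)/(78/3113) = 389.1250
perturbation bound = 389.1250·1/754 = 0.5161
solve Ax = b  →  x = [55.9819 -105.8379]
‖b‖₂ = 5.0000 and ‖x‖₂ = 119.7315
Δx = A⁻¹·δb where δb = 1/754·5.0000·d; ‖Δx‖ = 0.2647
realised ‖Δx‖/‖x‖ = 0.0022
so the bound overstates the realised error by a factor of ≈ 233.4764 (computed from the unrounded values)

0.0022
0.5161


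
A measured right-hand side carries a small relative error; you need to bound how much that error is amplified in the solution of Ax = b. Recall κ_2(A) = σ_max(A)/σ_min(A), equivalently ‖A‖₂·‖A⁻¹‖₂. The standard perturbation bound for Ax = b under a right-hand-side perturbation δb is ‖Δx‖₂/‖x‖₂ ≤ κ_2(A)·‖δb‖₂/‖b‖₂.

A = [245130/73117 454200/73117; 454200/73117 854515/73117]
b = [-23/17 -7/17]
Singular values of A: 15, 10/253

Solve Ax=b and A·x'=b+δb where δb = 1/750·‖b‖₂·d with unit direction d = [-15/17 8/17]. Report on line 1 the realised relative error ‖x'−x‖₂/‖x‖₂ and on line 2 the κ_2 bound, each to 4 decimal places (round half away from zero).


from the listed singular values, σ₁ = 15, σ_n = 10/253
κ_2(A) = 15 / (10/253) = 379.5000
worst-case relative error ≤ 379.5000 × 1/750 = 0.5060
solve Ax = b  →  x = [-22.3549 11.8471]
‖b‖ = 1.4142, ‖x‖ = 25.3001
δb = ε·‖b‖·d = [-0.0017 0.0009]; solving A·Δx = δb gives ‖Δx‖ = 0.0477
dividing the unrounded norms, ‖Δx‖/‖x‖ = 0.0019
realised/bound (from unrounded values) ≈ 0.0037

0.0019
0.5060


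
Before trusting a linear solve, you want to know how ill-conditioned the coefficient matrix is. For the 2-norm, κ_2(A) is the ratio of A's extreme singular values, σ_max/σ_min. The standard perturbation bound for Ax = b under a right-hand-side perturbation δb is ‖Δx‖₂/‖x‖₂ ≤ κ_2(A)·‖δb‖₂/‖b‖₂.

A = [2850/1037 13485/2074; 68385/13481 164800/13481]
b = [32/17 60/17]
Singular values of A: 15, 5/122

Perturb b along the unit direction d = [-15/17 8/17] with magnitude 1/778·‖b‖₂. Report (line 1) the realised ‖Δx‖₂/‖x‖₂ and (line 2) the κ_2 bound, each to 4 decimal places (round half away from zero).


0.4704
0.4704

from the listed singular values, σ₁ = 15, σ_n = 5/122
κ_2(A) = 15 / (5/122) = 366.0000
perturbation bound = 366.0000·1/778 = 0.4704
solve Ax = b  →  x = [0.1026 0.2462]
‖b‖₂ = 4.0000 and ‖x‖₂ = 0.2667
Δx = A⁻¹·δb where δb = 1/778·4.0000·d; ‖Δx‖ = 0.1254
realised ‖Δx‖/‖x‖ = 0.4704
tightness: 0.4704 against a bound of 0.4704; the bound is attained (ratio 1)


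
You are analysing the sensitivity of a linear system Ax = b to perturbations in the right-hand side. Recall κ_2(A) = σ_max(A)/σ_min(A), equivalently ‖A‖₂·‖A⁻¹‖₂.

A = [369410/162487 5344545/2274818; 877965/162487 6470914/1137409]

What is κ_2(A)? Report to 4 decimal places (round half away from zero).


M = AᵀA = [5368557925/156225001 39457989315/1093575007; 39457989315/1093575007 1160089190761/30620100196]. tr(M)=2630590421/36409156, det(M)=2088025/36409156
λ_max, λ_min = (2630590421/36409156 ± √6919701870145129641/1325626640632336)/2 = 289/4, 7225/9102289
κ = σ_max/σ_min = (17/2)/(85/3017) = 301.7000

301.7000


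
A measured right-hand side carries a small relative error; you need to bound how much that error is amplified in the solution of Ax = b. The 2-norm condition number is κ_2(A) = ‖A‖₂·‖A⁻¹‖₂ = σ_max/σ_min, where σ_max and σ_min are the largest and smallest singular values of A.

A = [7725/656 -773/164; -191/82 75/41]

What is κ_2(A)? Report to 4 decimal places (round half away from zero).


16.0000

AᵀA = [36889/256 -3825/64; -3825/64 409/16]; tr = 43433/256, det = 28561/256
eigenvalues of AᵀA: λ = (tr ± √(tr²−4·det))/2 = 169, 169/256
σ_max=√169=13, σ_min=√(169/256)=(13/16) → κ = 16.0000


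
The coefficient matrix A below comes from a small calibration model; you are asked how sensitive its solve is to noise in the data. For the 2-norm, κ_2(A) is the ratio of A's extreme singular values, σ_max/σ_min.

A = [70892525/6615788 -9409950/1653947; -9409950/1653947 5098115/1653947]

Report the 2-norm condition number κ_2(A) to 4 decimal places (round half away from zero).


286.1500

M = AᵀA = [22292403615625/151448618896 -1486136928375/18931077362; -1486136928375/18931077362 396325036525/9465538681]. tr(M)=99078215225/524043664, det(M)=228765625/524043664
char-poly roots: 3025/16 and 75625/32752729
σ_max=√(3025/16)=(55/4), σ_min=√(75625/32752729)=(275/5723) → κ = 286.1500


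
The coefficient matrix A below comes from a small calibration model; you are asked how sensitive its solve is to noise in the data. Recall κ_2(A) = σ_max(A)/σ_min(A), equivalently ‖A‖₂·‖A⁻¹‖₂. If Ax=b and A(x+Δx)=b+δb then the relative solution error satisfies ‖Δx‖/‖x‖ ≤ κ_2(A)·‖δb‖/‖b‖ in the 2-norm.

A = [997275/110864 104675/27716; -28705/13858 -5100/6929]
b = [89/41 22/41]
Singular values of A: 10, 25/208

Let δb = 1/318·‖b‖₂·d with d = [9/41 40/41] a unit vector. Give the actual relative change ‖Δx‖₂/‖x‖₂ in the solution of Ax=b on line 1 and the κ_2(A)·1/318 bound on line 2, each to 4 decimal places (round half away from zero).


from the listed singular values, σ₁ = 10, σ_n = 25/208
κ_2(A) = 10 / (25/208) = 83.2000
κ_2(A)·‖δb‖/‖b‖ = 0.2616
solve Ax = b  →  x = [-3.0154 7.7569]
2-norm of b is 2.2361; of x, 8.3224
re-solving with b+δb shifts x by Δx of norm 0.0585
dividing the unrounded norms, ‖Δx‖/‖x‖ = 0.0070
so the bound overstates the realised error by a factor of ≈ 37.2189 (computed from the unrounded values)

0.0070
0.2616


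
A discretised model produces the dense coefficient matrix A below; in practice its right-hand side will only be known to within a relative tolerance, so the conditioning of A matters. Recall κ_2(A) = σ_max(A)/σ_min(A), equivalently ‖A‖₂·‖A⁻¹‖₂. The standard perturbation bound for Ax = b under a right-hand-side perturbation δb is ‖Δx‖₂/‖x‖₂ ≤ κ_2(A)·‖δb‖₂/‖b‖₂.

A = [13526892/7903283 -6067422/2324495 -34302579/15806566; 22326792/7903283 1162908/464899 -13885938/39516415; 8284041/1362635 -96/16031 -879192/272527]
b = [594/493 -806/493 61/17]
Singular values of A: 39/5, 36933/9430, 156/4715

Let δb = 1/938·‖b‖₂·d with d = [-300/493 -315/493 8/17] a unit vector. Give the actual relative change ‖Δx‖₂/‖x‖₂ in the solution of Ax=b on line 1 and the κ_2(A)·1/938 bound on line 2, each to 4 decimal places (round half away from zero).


largest singular value 39/5, smallest 156/4715
condition number: (39/5) ÷ (156/4715) = 235.7500
perturbation bound = 235.7500·1/938 = 0.2513
solve Ax = b  →  x = [26.5052 -23.7209 48.8800]
‖b‖₂ = 4.1231 and ‖x‖₂ = 60.4521
Δx = A⁻¹·δb where δb = 1/938·4.1231·d; ‖Δx‖ = 0.1329
relative error = 0.0022
tightness: 0.0022 against a bound of 0.2513 (unrounded ratio ≈ 0.0087)

0.0022
0.2513


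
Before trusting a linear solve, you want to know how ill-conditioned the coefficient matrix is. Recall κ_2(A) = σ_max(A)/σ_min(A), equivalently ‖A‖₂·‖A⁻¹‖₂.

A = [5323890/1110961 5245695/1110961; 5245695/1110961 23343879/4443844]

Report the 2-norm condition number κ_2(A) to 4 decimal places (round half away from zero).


33.0250

M = AᵀA = [66422260125/1467579481 278436244905/5870317924; 278436244905/5870317924 1171478886201/23481271696]. tr(M)=2656640961/27920656, det(M)=57836025/6980164
λ_max, λ_min = (2656640961/27920656 ± √7031904079528085121/779563031470336)/2 = 1521/16, 152100/1745041
so κ_2 = √((1521/16) / (152100/1745041)) = 33.0250


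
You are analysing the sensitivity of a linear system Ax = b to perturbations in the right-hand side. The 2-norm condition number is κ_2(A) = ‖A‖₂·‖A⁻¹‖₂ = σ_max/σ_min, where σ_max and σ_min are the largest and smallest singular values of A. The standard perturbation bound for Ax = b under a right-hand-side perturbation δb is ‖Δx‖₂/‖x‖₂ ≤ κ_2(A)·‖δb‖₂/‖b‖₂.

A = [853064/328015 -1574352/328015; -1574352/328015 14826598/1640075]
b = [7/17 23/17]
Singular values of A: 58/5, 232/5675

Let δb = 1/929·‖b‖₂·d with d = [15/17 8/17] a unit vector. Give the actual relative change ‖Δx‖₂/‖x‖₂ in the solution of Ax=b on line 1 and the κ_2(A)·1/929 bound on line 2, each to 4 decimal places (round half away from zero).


0.0015
0.3054

from the listed singular values, σ₁ = 58/5, σ_n = 232/5675
condition number: (58/5) ÷ (232/5675) = 283.7500
bound on ‖Δx‖/‖x‖: κ·ε = 283.7500·1/929 = 0.3054
solve Ax = b  →  x = [21.5428 11.5872]
‖b‖ = 1.4142, ‖x‖ = 24.4614
Δx = A⁻¹·δb where δb = 1/929·1.4142·d; ‖Δx‖ = 0.0372
relative error = 0.0015
so the bound overstates the realised error by a factor of ≈ 200.6428 (computed from the unrounded values)


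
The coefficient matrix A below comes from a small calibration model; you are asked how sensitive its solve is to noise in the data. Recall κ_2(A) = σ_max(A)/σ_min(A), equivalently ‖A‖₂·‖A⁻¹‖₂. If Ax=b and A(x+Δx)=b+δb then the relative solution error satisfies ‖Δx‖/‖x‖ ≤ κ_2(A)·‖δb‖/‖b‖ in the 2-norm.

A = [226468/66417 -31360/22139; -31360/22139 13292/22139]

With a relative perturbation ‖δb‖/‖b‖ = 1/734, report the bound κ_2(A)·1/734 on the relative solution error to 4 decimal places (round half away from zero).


form AᵀA = [355850896/26101881 -49423360/8700627; -49423360/8700627 6864656/2900209] with trace 2471200/154449 and determinant 256/154449
eigenvalues of AᵀA: λ = (tr ± √(tr²−4·det))/2 = 16, 16/154449
κ = σ_max/σ_min = 4/(4/393) = 393.0000
worst-case relative error ≤ 393.0000 × 1/734 = 0.5354

0.5354


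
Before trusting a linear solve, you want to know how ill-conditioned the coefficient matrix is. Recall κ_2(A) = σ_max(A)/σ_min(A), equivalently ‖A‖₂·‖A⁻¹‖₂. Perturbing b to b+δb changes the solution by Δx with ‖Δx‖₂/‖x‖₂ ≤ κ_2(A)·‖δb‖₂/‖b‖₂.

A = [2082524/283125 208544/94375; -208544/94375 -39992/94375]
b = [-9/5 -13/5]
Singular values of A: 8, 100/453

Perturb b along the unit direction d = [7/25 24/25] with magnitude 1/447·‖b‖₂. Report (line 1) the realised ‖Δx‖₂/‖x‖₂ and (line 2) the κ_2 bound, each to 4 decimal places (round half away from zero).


0.0024
0.0811

from the listed singular values, σ₁ = 8, σ_n = 100/453
condition number: 8 ÷ (100/453) = 36.2400
κ_2(A)·‖δb‖/‖b‖ = 0.0811
solve Ax = b  →  x = [3.6852 -13.0814]
‖b‖ = 3.1623, ‖x‖ = 13.5906
Δx = A⁻¹·δb where δb = 1/447·3.1623·d; ‖Δx‖ = 0.0320
realised ‖Δx‖/‖x‖ = 0.0024
realised/bound (from unrounded values) ≈ 0.0291


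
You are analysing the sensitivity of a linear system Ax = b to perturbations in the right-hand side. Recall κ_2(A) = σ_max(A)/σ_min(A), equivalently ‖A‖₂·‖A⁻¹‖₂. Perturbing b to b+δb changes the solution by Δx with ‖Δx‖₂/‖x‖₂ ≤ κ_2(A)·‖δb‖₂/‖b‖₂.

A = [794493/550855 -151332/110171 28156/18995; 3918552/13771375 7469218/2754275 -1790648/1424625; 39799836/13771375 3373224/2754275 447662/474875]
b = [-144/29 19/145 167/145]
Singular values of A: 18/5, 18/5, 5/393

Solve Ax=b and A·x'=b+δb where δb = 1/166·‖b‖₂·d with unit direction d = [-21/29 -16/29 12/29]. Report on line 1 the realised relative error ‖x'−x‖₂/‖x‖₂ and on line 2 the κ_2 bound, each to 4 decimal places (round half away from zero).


0.0077
1.7046

σ_max = 18/5, σ_min = 5/393
condition number: (18/5) ÷ (5/393) = 282.9600
worst-case relative error ≤ 282.9600 × 1/166 = 1.7046
solve Ax = b  →  x = [-136.8926 130.7575 251.0200]
‖b‖₂ = 5.0990 and ‖x‖₂ = 314.4012
δb = ε·‖b‖·d = [-0.0222 -0.0169 0.0127]; solving A·Δx = δb gives ‖Δx‖ = 2.4144
relative error = 0.0077
so the bound overstates the realised error by a factor of ≈ 221.9730 (computed from the unrounded values)


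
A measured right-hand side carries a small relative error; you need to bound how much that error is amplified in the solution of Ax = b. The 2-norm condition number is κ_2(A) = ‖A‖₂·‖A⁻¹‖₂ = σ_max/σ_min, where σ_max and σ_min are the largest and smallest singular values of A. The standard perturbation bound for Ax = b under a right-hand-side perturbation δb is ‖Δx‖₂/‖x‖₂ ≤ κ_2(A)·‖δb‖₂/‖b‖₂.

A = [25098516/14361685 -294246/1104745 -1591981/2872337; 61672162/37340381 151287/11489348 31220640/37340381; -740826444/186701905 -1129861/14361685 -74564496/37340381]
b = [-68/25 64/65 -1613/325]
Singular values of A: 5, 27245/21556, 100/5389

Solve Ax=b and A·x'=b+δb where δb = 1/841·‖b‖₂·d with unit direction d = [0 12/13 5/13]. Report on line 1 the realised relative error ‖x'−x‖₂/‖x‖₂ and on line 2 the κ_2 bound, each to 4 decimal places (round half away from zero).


from the listed singular values, σ₁ = 5, σ_n = 100/5389
condition number: 5 ÷ (100/5389) = 269.4500
perturbation bound = 269.4500·1/841 = 0.3204
solve Ax = b  →  x = [4.1007 53.2703 -7.7618]
‖b‖₂ = 5.7446 and ‖x‖₂ = 53.9888
re-solving with b+δb shifts x by Δx of norm 0.3681
dividing the unrounded norms, ‖Δx‖/‖x‖ = 0.0068
so the bound overstates the realised error by a factor of ≈ 46.9912 (computed from the unrounded values)

0.0068
0.3204


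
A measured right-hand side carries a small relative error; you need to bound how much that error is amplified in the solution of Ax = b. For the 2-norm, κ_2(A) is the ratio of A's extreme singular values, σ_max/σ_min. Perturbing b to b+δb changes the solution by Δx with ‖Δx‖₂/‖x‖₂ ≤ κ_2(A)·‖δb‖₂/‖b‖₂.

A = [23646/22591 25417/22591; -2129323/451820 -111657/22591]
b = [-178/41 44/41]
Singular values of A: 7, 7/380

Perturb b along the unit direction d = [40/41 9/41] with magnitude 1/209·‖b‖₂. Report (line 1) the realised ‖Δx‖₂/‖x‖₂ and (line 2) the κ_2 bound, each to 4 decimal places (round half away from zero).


largest singular value 7, smallest 7/380
κ = σ_max/σ_min = 7/(7/380) = 380.0000
κ_2(A)·‖δb‖/‖b‖ = 1.8182
solve Ax = b  →  x = [157.0443 -149.9606]
2-norm of b is 4.4721; of x, 217.1430
δb = ε·‖b‖·d = [0.0209 0.0047]; solving A·Δx = δb gives ‖Δx‖ = 1.1616
relative error = 0.0053
tightness: 0.0053 against a bound of 1.8182 (unrounded ratio ≈ 0.0029)

0.0053
1.8182


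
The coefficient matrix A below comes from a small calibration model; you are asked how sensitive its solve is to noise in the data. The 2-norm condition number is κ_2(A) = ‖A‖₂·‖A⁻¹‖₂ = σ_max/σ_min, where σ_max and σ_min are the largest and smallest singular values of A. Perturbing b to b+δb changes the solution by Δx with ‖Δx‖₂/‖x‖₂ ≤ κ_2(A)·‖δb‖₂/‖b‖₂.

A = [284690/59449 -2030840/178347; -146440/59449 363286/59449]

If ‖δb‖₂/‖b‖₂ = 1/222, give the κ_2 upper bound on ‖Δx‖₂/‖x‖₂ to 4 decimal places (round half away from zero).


0.7270

form AᵀA = [354647300/12229009 -2552798080/36687027; -2552798080/36687027 18380974276/110061081] with trace 127649704/651249 and determinant 960400/651249
eigenvalues of AᵀA: λ = (tr ± √(tr²−4·det))/2 = 196, 4900/651249
κ_2(A) = √(λ_max/λ_min) = √(196 / (4900/651249)) = 161.4000
bound on ‖Δx‖/‖x‖: κ·ε = 161.4000·1/222 = 0.7270


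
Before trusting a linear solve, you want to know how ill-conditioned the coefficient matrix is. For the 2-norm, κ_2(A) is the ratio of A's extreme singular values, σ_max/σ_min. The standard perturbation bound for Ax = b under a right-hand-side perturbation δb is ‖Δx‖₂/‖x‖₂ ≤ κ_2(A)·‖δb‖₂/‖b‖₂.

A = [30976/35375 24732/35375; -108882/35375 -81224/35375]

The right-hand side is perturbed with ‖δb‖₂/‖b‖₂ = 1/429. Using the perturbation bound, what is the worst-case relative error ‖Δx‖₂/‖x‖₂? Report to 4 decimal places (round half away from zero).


form AᵀA = [20503684/2002225 15375888/2002225; 15375888/2002225 11534416/2002225] with trace 1281524/80089 and determinant 1600/80089
solving λ² − 1281524/80089·λ + 1600/80089 = 0 gives λ = 16, 100/80089
so κ_2 = √(16 / (100/80089)) = 113.2000
perturbation bound = 113.2000·1/429 = 0.2639

0.2639


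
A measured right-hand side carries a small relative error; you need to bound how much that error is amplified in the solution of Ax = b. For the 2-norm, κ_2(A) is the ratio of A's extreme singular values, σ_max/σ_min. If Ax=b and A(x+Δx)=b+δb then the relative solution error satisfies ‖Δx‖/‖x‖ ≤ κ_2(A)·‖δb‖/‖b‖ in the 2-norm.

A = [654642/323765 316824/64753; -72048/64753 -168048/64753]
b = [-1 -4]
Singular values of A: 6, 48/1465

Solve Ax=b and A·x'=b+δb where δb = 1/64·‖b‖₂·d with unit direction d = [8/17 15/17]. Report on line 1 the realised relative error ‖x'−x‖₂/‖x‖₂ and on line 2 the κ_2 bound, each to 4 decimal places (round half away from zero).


0.0161
2.8613

largest singular value 6, smallest 48/1465
condition number: 6 ÷ (48/1465) = 183.1250
worst-case relative error ≤ 183.1250 × 1/64 = 2.8613
solve Ax = b  →  x = [112.7564 -46.8013]
‖b‖₂ = 4.1231 and ‖x‖₂ = 122.0834
δb = ε·‖b‖·d = [0.0303 0.0568]; solving A·Δx = δb gives ‖Δx‖ = 1.9663
relative error = 0.0161
so the bound overstates the realised error by a factor of ≈ 177.6575 (computed from the unrounded values)


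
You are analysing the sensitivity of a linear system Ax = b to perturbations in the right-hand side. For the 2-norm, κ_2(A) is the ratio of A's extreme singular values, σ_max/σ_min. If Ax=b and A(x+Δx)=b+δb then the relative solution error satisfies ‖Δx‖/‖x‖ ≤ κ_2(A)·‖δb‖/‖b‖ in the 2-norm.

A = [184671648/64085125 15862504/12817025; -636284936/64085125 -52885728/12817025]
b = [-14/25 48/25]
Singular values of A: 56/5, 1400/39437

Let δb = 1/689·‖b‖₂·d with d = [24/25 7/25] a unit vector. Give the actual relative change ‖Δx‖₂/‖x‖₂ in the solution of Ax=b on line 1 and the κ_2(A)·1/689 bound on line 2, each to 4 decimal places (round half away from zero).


0.4579
0.4579

σ_max = 56/5, σ_min = 1400/39437
condition number: (56/5) ÷ (1400/39437) = 315.4960
κ_2(A)·‖δb‖/‖b‖ = 0.4579
solve Ax = b  →  x = [-0.1648 -0.0687]
‖b‖ = 2.0000, ‖x‖ = 0.1786
re-solving with b+δb shifts x by Δx of norm 0.0818
dividing the unrounded norms, ‖Δx‖/‖x‖ = 0.4579
tightness: 0.4579 against a bound of 0.4579; the bound is attained (ratio 1)


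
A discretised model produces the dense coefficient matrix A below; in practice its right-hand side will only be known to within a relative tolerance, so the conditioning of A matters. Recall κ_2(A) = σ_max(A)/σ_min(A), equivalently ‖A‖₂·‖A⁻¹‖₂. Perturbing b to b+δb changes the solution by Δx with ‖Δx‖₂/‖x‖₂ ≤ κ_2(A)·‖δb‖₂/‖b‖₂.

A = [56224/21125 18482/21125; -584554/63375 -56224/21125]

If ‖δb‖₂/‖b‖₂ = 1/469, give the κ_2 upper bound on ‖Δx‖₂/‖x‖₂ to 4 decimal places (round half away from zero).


M = AᵀA = [592245796/6426225 57573376/2142075; 57573376/2142075 5604356/714025]. tr(M)=25707400/257049, det(M)=250000/257049
solving λ² − 25707400/257049·λ + 250000/257049 = 0 gives λ = 100, 2500/257049
κ_2(A) = √(λ_max/λ_min) = √(100 / (2500/257049)) = 101.4000
bound on ‖Δx‖/‖x‖: κ·ε = 101.4000·1/469 = 0.2162

0.2162


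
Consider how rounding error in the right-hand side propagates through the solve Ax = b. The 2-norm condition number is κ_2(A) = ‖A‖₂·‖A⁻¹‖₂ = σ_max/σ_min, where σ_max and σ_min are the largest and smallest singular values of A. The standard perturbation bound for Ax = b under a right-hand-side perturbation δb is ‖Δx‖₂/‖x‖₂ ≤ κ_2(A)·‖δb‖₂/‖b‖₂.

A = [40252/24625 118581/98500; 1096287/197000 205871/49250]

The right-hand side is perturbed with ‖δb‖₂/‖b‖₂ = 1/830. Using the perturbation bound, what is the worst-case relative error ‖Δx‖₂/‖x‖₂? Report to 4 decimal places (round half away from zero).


form AᵀA = [417772637/12418880 78331581/3104720; 78331581/3104720 58749737/3104720] with trace 130554317/2483776 and determinant 707281/39740416
eigenvalues of AᵀA: λ = (tr ± √(tr²−4·det))/2 = 841/16, 841/2483776
κ = σ_max/σ_min = (29/4)/(29/1576) = 394.0000
bound on ‖Δx‖/‖x‖: κ·ε = 394.0000·1/830 = 0.4747

0.4747
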